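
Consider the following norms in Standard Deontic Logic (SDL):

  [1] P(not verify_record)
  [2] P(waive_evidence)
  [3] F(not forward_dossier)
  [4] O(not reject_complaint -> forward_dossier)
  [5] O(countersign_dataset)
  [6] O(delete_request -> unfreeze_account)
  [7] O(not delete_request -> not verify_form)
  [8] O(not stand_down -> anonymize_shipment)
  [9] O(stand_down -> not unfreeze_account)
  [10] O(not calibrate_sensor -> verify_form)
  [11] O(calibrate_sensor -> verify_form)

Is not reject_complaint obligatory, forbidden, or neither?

Neither

Premise 4 is O(not reject_complaint -> forward_dossier); even if O(forward_dossier) held, inferring O(not reject_complaint) would be affirming the consequent — invalid.
No premise or chain of K-axiom applications forces O(not reject_complaint), and none forces O(reject_complaint). So not reject_complaint is neither obligatory nor forbidden under these norms.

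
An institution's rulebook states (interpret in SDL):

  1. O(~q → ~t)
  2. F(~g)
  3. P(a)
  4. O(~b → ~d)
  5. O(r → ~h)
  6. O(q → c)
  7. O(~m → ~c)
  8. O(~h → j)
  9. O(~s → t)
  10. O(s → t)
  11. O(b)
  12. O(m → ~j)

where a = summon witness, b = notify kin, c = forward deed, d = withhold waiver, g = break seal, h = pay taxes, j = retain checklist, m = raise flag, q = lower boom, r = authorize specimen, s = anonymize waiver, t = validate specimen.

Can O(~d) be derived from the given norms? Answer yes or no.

Premise 4 is O(~b → ~d), but O(~b) is not derivable from the premises, so it does not yield O(~d).
No other premise forces O(~d). An ideal world satisfying every premise can still have ~d false, so O(~d) is not derivable.

No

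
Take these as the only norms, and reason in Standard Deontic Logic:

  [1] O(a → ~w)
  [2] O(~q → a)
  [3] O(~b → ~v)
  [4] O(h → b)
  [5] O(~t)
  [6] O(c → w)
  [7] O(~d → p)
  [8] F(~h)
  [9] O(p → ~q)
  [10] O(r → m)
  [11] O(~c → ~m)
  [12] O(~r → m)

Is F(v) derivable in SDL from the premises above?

Premise 3 is O(~b → ~v), but O(~b) is not derivable from the premises, so it does not yield O(~v).
No other premise forces O(~v). An ideal world satisfying every premise can still have v true, so F(v) is not derivable.

No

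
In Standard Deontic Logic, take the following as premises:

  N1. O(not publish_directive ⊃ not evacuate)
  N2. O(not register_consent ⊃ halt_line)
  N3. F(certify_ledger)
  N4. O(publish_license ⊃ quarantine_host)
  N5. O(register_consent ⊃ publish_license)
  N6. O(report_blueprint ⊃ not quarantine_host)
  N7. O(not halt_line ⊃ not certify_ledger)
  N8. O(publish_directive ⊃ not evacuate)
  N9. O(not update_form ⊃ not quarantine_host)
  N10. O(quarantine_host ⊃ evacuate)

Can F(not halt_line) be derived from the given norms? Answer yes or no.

By case analysis on not publish_directive: premise 1 gives O(not publish_directive ⊃ not evacuate) and premise 8 gives O(publish_directive ⊃ not evacuate), so O(not evacuate) either way.
Premise 10, O(quarantine_host ⊃ evacuate), contraposes to O(not evacuate ⊃ not quarantine_host); with O(not evacuate) we get O(not quarantine_host).
Premise 4 is O(publish_license ⊃ quarantine_host); contrapositively O(not quarantine_host ⊃ not publish_license). Since O(not quarantine_host) holds, K gives O(not publish_license).
Premise 5, O(register_consent ⊃ publish_license), contraposes to O(not publish_license ⊃ not register_consent); with O(not publish_license) we get O(not register_consent).
Applying K to premise 2 (O(not register_consent ⊃ halt_line)) and O(not register_consent) yields O(halt_line).
Premises 3, 6, 7, 9 do not contribute to this derivation.
So O(halt_line) holds, i.e. F(not halt_line). The claim follows.

Yes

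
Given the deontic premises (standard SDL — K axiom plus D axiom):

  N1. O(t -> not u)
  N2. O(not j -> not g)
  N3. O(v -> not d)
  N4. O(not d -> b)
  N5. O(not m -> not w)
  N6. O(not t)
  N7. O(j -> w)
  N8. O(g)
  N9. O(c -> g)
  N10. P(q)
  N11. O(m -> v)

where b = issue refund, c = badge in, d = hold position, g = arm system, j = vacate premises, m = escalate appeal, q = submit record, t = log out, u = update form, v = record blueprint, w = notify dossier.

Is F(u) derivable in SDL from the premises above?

No

Premise 1 is O(t -> not u), but O(t) is not derivable from the premises, so it does not yield O(not u).
No other premise forces O(not u). An ideal world satisfying every premise can still have u true, so F(u) is not derivable.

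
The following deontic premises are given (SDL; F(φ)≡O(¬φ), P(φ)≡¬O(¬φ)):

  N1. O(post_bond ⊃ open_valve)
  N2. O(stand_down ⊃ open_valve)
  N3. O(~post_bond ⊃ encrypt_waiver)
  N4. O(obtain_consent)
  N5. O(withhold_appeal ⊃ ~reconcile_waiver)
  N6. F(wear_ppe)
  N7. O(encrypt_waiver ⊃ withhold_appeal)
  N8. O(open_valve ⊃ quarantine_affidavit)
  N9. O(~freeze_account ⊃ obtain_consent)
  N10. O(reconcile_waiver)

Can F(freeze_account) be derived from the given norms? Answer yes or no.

Premise 9 is O(~freeze_account ⊃ obtain_consent); even if O(obtain_consent) held, inferring O(~freeze_account) would be affirming the consequent — invalid.
No other premise forces O(~freeze_account). An ideal world satisfying every premise can still have freeze_account true, so F(freeze_account) is not derivable.

No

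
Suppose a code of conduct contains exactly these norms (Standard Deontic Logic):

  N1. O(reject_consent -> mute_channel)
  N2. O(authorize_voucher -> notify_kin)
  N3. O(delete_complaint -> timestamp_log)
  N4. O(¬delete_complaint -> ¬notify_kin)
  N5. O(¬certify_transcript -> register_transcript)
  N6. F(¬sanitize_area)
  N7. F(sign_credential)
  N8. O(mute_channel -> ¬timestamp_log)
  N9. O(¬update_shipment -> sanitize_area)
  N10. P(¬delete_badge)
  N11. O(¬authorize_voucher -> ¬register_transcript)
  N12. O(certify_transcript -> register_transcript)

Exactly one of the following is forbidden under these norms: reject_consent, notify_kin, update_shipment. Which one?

By case analysis on ¬certify_transcript: premise 5 gives O(¬certify_transcript -> register_transcript) and premise 12 gives O(certify_transcript -> register_transcript), so O(register_transcript) either way.
The contrapositive of premise 11 (O(¬authorize_voucher -> ¬register_transcript)) is O(register_transcript -> authorize_voucher), and O(register_transcript) is already established, so O(authorize_voucher).
With premise 2, O(authorize_voucher -> notify_kin), the K-axiom yields O(notify_kin).
The contrapositive of premise 4 (O(¬delete_complaint -> ¬notify_kin)) is O(notify_kin -> delete_complaint), and O(notify_kin) is already established, so O(delete_complaint).
Premise 3 is O(delete_complaint -> timestamp_log); since O(delete_complaint), deontic closure gives O(timestamp_log).
Premise 8 is O(mute_channel -> ¬timestamp_log); contrapositively O(timestamp_log -> ¬mute_channel). Since O(timestamp_log) holds, K gives O(¬mute_channel).
The contrapositive of premise 1 (O(reject_consent -> mute_channel)) is O(¬mute_channel -> ¬reject_consent), and O(¬mute_channel) is already established, so O(¬reject_consent).
So O(¬reject_consent) holds, i.e. reject_consent is forbidden. None of the other listed options is forbidden under the premises.

reject_consent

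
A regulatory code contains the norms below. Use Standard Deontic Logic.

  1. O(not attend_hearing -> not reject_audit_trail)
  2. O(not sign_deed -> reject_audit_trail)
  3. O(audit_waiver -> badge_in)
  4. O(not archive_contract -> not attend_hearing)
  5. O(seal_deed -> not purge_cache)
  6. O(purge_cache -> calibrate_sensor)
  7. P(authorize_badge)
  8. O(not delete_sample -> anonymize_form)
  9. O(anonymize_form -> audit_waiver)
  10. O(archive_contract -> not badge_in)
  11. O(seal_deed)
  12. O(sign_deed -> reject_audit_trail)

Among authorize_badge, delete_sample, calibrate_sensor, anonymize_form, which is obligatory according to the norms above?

delete_sample

Premises 2 and 12 are O(not sign_deed -> reject_audit_trail) and O(sign_deed -> reject_audit_trail); every ideal world satisfies not sign_deed or sign_deed, so in either case reject_audit_trail holds — hence O(reject_audit_trail).
Premise 1 is O(not attend_hearing -> not reject_audit_trail); contrapositively O(reject_audit_trail -> attend_hearing). Since O(reject_audit_trail) holds, K gives O(attend_hearing).
The contrapositive of premise 4 (O(not archive_contract -> not attend_hearing)) is O(attend_hearing -> archive_contract), and O(attend_hearing) is already established, so O(archive_contract).
Premise 10 is O(archive_contract -> not badge_in); since O(archive_contract), deontic closure gives O(not badge_in).
Premise 3 is O(audit_waiver -> badge_in); contrapositively O(not badge_in -> not audit_waiver). Since O(not badge_in) holds, K gives O(not audit_waiver).
Premise 9, O(anonymize_form -> audit_waiver), contraposes to O(not audit_waiver -> not anonymize_form); with O(not audit_waiver) we get O(not anonymize_form).
The contrapositive of premise 8 (O(not delete_sample -> anonymize_form)) is O(not anonymize_form -> delete_sample), and O(not anonymize_form) is already established, so O(delete_sample).
So O(delete_sample) holds — delete_sample is obligatory. None of the other listed options is made obligatory by any chain of premises.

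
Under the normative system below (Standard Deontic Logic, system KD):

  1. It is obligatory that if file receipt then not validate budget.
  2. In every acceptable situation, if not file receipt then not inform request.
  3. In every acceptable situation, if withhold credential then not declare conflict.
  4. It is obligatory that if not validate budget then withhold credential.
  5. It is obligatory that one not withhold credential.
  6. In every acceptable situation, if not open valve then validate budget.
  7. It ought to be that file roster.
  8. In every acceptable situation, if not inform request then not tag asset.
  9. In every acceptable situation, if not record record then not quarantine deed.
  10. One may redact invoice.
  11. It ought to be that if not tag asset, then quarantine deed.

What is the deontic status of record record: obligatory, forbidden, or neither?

From premise 5 we have O(¬withhold_credential).
Premise 4, O(¬validate_budget → withhold_credential), contraposes to O(¬withhold_credential → validate_budget); with O(¬withhold_credential) we get O(validate_budget).
Premise 1 is O(file_receipt → ¬validate_budget); contrapositively O(validate_budget → ¬file_receipt). Since O(validate_budget) holds, K gives O(¬file_receipt).
From O(¬file_receipt) and premise 2, O(¬file_receipt → ¬inform_request), we obtain O(¬inform_request).
Applying K to premise 8 (O(¬inform_request → ¬tag_asset)) and O(¬inform_request) yields O(¬tag_asset).
Applying K to premise 11 (O(¬tag_asset → quarantine_deed)) and O(¬tag_asset) yields O(quarantine_deed).
Premise 9, O(¬record_record → ¬quarantine_deed), contraposes to O(quarantine_deed → record_record); with O(quarantine_deed) we get O(record_record).
Premises 3, 6, 7, 10 do not contribute to this derivation.
Hence record_record is obligatory.

Obligatory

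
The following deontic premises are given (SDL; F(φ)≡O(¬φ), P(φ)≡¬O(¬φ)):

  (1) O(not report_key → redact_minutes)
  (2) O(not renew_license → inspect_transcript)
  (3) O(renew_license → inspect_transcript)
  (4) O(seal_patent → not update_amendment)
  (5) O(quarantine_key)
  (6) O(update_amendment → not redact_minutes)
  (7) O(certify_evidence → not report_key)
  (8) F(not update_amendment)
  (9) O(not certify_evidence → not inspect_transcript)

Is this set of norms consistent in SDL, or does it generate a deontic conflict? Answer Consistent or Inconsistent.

Premises 3 and 2 cover both cases: O(renew_license → inspect_transcript) and O(not renew_license → inspect_transcript). Since renew_license ∨ not renew_license is a tautology, O(inspect_transcript) follows.
The contrapositive of premise 9 (O(not certify_evidence → not inspect_transcript)) is O(inspect_transcript → certify_evidence), and O(inspect_transcript) is already established, so O(certify_evidence).
With premise 7, O(certify_evidence → not report_key), the K-axiom yields O(not report_key).
With premise 1, O(not report_key → redact_minutes), the K-axiom yields O(redact_minutes).
Premise 6 is O(update_amendment → not redact_minutes); contrapositively O(redact_minutes → not update_amendment). Since O(redact_minutes) holds, K gives O(not update_amendment).
However, F(not update_amendment) at premise 8 amounts to O(update_amendment).
We now have both O(not update_amendment) and O(update_amendment) — update_amendment is simultaneously obligatory and forbidden, violating the D-axiom.

Inconsistent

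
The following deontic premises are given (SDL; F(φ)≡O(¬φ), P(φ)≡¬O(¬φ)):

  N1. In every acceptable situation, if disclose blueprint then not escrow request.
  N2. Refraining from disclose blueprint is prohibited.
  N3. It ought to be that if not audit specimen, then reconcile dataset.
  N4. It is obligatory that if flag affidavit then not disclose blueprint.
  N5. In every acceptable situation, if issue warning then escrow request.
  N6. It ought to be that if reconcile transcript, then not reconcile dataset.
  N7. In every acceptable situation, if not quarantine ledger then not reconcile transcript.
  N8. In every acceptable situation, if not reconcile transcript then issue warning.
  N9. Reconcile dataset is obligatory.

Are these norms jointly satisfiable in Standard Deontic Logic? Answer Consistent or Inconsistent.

Inconsistent

Premise 9 states O(reconcile_dataset) outright.
Premise 6 is O(reconcile_transcript → ¬reconcile_dataset); contrapositively O(reconcile_dataset → ¬reconcile_transcript). Since O(reconcile_dataset) holds, K gives O(¬reconcile_transcript).
Premise 8 is O(¬reconcile_transcript → issue_warning); since O(¬reconcile_transcript), deontic closure gives O(issue_warning).
With premise 5, O(issue_warning → escrow_request), the K-axiom yields O(escrow_request).
Premise 1, O(disclose_blueprint → ¬escrow_request), contraposes to O(escrow_request → ¬disclose_blueprint); with O(escrow_request) we get O(¬disclose_blueprint).
Yet premise 2 is F(¬disclose_blueprint), i.e. O(disclose_blueprint).
We now have both O(¬disclose_blueprint) and O(disclose_blueprint) — disclose_blueprint is simultaneously obligatory and forbidden, violating the D-axiom.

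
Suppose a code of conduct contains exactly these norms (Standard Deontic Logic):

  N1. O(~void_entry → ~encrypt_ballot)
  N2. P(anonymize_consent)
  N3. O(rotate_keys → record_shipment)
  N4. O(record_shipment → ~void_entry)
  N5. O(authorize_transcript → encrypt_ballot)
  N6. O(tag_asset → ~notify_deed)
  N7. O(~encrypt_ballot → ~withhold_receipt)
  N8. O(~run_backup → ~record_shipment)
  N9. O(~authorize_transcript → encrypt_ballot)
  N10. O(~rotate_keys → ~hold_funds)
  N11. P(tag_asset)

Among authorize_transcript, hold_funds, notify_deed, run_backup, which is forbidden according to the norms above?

hold_funds

Premises 9 and 5 cover both cases: O(~authorize_transcript → encrypt_ballot) and O(authorize_transcript → encrypt_ballot). Since ~authorize_transcript ∨ authorize_transcript is a tautology, O(encrypt_ballot) follows.
The contrapositive of premise 1 (O(~void_entry → ~encrypt_ballot)) is O(encrypt_ballot → void_entry), and O(encrypt_ballot) is already established, so O(void_entry).
The contrapositive of premise 4 (O(record_shipment → ~void_entry)) is O(void_entry → ~record_shipment), and O(void_entry) is already established, so O(~record_shipment).
Premise 3 is O(rotate_keys → record_shipment); contrapositively O(~record_shipment → ~rotate_keys). Since O(~record_shipment) holds, K gives O(~rotate_keys).
From O(~rotate_keys) and premise 10, O(~rotate_keys → ~hold_funds), we obtain O(~hold_funds).
So O(~hold_funds) holds, i.e. hold_funds is forbidden. None of the other listed options is forbidden under the premises.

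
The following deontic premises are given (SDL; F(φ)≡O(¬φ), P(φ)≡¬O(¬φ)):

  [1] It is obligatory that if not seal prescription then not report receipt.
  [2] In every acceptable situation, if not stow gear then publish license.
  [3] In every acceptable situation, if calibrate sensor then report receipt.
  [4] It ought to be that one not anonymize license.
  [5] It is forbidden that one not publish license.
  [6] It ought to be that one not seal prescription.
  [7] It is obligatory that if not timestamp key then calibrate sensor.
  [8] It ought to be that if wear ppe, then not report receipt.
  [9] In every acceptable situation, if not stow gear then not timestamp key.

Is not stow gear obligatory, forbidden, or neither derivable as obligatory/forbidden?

From premise 6 we have O(¬seal_prescription).
Applying K to premise 1 (O(¬seal_prescription → ¬report_receipt)) and O(¬seal_prescription) yields O(¬report_receipt).
Premise 3 is O(calibrate_sensor → report_receipt); contrapositively O(¬report_receipt → ¬calibrate_sensor). Since O(¬report_receipt) holds, K gives O(¬calibrate_sensor).
The contrapositive of premise 7 (O(¬timestamp_key → calibrate_sensor)) is O(¬calibrate_sensor → timestamp_key), and O(¬calibrate_sensor) is already established, so O(timestamp_key).
Premise 9 is O(¬stow_gear → ¬timestamp_key); contrapositively O(timestamp_key → stow_gear). Since O(timestamp_key) holds, K gives O(stow_gear).
Premises 2, 4, 5, 8 do not contribute to this derivation.
Thus O(stow_gear), which is F(¬stow_gear): ¬stow_gear is forbidden.

Forbidden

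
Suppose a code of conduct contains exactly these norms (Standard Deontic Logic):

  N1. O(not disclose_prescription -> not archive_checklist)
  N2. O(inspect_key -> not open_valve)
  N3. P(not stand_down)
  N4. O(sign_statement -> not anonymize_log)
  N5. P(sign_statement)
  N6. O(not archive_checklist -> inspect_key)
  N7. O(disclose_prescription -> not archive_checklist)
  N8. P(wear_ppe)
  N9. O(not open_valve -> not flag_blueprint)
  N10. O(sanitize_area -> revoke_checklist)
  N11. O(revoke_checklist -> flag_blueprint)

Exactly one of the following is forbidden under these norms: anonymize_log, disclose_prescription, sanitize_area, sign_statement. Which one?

Premises 1 and 7 are O(not disclose_prescription -> not archive_checklist) and O(disclose_prescription -> not archive_checklist); every ideal world satisfies not disclose_prescription or disclose_prescription, so in either case not archive_checklist holds — hence O(not archive_checklist).
With premise 6, O(not archive_checklist -> inspect_key), the K-axiom yields O(inspect_key).
Premise 2 is O(inspect_key -> not open_valve); since O(inspect_key), deontic closure gives O(not open_valve).
Applying K to premise 9 (O(not open_valve -> not flag_blueprint)) and O(not open_valve) yields O(not flag_blueprint).
Premise 11 is O(revoke_checklist -> flag_blueprint); contrapositively O(not flag_blueprint -> not revoke_checklist). Since O(not flag_blueprint) holds, K gives O(not revoke_checklist).
Premise 10, O(sanitize_area -> revoke_checklist), contraposes to O(not revoke_checklist -> not sanitize_area); with O(not revoke_checklist) we get O(not sanitize_area).
So O(not sanitize_area) holds, i.e. sanitize_area is forbidden. None of the other listed options is forbidden under the premises.

sanitize_area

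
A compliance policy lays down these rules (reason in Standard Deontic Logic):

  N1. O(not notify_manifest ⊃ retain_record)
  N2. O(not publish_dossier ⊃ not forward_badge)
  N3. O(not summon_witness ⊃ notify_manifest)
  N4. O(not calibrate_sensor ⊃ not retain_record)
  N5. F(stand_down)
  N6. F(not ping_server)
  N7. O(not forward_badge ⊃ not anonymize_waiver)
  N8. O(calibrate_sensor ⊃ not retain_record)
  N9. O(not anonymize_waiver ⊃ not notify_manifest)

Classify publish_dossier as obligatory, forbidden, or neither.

By case analysis on calibrate_sensor: premise 8 gives O(calibrate_sensor ⊃ not retain_record) and premise 4 gives O(not calibrate_sensor ⊃ not retain_record), so O(not retain_record) either way.
Premise 1 is O(not notify_manifest ⊃ retain_record); contrapositively O(not retain_record ⊃ notify_manifest). Since O(not retain_record) holds, K gives O(notify_manifest).
Premise 9, O(not anonymize_waiver ⊃ not notify_manifest), contraposes to O(notify_manifest ⊃ anonymize_waiver); with O(notify_manifest) we get O(anonymize_waiver).
Premise 7, O(not forward_badge ⊃ not anonymize_waiver), contraposes to O(anonymize_waiver ⊃ forward_badge); with O(anonymize_waiver) we get O(forward_badge).
The contrapositive of premise 2 (O(not publish_dossier ⊃ not forward_badge)) is O(forward_badge ⊃ publish_dossier), and O(forward_badge) is already established, so O(publish_dossier).
Premises 3, 5, 6 do not contribute to this derivation.
Hence publish_dossier is obligatory.

Obligatory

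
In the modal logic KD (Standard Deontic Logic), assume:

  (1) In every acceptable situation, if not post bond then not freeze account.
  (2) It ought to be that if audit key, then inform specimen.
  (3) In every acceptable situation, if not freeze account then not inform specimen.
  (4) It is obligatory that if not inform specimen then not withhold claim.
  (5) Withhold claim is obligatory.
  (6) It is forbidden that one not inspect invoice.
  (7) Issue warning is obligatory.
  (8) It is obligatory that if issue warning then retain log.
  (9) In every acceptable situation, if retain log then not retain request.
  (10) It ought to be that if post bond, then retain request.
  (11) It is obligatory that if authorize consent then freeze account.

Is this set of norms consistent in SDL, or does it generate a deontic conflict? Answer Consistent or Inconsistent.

Inconsistent

Premise 5 states O(withhold_claim) outright.
The contrapositive of premise 4 (O(¬inform_specimen → ¬withhold_claim)) is O(withhold_claim → inform_specimen), and O(withhold_claim) is already established, so O(inform_specimen).
The contrapositive of premise 3 (O(¬freeze_account → ¬inform_specimen)) is O(inform_specimen → freeze_account), and O(inform_specimen) is already established, so O(freeze_account).
The contrapositive of premise 1 (O(¬post_bond → ¬freeze_account)) is O(freeze_account → post_bond), and O(freeze_account) is already established, so O(post_bond).
Applying K to premise 10 (O(post_bond → retain_request)) and O(post_bond) yields O(retain_request).
The contrapositive of premise 9 (O(retain_log → ¬retain_request)) is O(retain_request → ¬retain_log), and O(retain_request) is already established, so O(¬retain_log).
The contrapositive of premise 8 (O(issue_warning → retain_log)) is O(¬retain_log → ¬issue_warning), and O(¬retain_log) is already established, so O(¬issue_warning).
However, premise 7 gives O(issue_warning).
We now have both O(¬issue_warning) and O(issue_warning) — issue_warning is simultaneously obligatory and forbidden, violating the D-axiom.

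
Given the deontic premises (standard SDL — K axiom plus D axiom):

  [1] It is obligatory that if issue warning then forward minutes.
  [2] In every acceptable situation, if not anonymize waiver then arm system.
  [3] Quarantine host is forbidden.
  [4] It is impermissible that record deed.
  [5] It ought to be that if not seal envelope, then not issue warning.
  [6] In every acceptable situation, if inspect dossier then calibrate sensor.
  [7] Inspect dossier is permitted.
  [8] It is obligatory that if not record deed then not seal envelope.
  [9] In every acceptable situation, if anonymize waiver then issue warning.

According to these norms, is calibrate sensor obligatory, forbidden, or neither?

Neither

Premise 6 is O(inspect_dossier → calibrate_sensor), but O(inspect_dossier) is not derivable from the premises (the permission P(inspect_dossier) asserts only ¬O(¬inspect_dossier), not O(inspect_dossier)), so it does not yield O(calibrate_sensor).
No premise or chain of K-axiom applications forces O(calibrate_sensor), and none forces O(¬calibrate_sensor). So calibrate_sensor is neither obligatory nor forbidden under these norms.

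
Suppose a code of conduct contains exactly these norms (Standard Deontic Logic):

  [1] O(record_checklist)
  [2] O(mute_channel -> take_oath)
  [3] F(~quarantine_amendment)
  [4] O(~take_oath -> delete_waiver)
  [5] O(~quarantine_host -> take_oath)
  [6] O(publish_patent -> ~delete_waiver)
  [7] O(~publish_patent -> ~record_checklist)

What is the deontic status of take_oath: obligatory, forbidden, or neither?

Obligatory

Premise 1 states O(record_checklist) outright.
The contrapositive of premise 7 (O(~publish_patent -> ~record_checklist)) is O(record_checklist -> publish_patent), and O(record_checklist) is already established, so O(publish_patent).
Premise 6 is O(publish_patent -> ~delete_waiver); since O(publish_patent), deontic closure gives O(~delete_waiver).
The contrapositive of premise 4 (O(~take_oath -> delete_waiver)) is O(~delete_waiver -> take_oath), and O(~delete_waiver) is already established, so O(take_oath).
Premises 2, 3, 5 do not contribute to this derivation.
Hence take_oath is obligatory.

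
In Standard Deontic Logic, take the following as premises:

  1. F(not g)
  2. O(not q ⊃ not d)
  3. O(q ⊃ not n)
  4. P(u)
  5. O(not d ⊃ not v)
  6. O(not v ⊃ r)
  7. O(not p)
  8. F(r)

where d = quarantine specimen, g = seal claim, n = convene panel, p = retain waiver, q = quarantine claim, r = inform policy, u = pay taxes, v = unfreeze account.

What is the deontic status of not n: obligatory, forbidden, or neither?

F(r) at premise 8 means O(not r).
Premise 6, O(not v ⊃ r), contraposes to O(not r ⊃ v); with O(not r) we get O(v).
Premise 5, O(not d ⊃ not v), contraposes to O(v ⊃ d); with O(v) we get O(d).
Premise 2, O(not q ⊃ not d), contraposes to O(d ⊃ q); with O(d) we get O(q).
Applying K to premise 3 (O(q ⊃ not n)) and O(q) yields O(not n).
Premises 1, 4, 7 do not contribute to this derivation.
Hence not n is obligatory.

Obligatory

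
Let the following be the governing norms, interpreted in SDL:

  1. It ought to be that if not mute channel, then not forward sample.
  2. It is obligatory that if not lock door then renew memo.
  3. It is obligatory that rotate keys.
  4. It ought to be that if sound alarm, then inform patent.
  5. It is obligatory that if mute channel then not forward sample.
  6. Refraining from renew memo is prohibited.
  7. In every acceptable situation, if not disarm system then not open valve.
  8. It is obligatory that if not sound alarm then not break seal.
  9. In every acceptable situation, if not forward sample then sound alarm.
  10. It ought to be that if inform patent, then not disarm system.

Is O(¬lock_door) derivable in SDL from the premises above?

Premise 2 is O(¬lock_door → renew_memo); even if O(renew_memo) held, inferring O(¬lock_door) would be affirming the consequent — invalid.
No other premise forces O(¬lock_door). An ideal world satisfying every premise can still have ¬lock_door false, so O(¬lock_door) is not derivable.

No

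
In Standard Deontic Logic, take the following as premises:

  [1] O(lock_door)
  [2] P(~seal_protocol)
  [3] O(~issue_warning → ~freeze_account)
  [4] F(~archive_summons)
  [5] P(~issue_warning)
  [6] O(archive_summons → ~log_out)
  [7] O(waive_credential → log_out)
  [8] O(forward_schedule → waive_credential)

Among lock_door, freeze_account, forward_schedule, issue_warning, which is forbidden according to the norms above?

forward_schedule

Premise 4, F(~archive_summons), is equivalent to O(archive_summons).
Premise 6 is O(archive_summons → ~log_out); since O(archive_summons), deontic closure gives O(~log_out).
Premise 7 is O(waive_credential → log_out); contrapositively O(~log_out → ~waive_credential). Since O(~log_out) holds, K gives O(~waive_credential).
Premise 8, O(forward_schedule → waive_credential), contraposes to O(~waive_credential → ~forward_schedule); with O(~waive_credential) we get O(~forward_schedule).
So O(~forward_schedule) holds, i.e. forward_schedule is forbidden. None of the other listed options is forbidden under the premises.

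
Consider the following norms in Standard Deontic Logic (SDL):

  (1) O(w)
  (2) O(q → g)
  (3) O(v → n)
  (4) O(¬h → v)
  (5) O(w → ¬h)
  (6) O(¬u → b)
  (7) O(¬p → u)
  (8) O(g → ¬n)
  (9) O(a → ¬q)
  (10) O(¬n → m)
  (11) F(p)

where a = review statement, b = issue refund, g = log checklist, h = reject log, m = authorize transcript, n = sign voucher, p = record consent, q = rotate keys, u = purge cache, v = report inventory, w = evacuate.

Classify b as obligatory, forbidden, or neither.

Premise 6 is O(¬u → b), but O(¬u) is not derivable from the premises, so it does not yield O(b).
No premise or chain of K-axiom applications forces O(b), and none forces O(¬b). So b is neither obligatory nor forbidden under these norms.

Neither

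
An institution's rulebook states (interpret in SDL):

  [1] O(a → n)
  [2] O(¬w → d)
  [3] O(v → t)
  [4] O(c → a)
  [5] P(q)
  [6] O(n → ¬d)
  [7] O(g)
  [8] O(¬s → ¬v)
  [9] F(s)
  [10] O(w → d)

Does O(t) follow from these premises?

No

Premise 3 is O(v → t), but O(v) is not derivable from the premises, so it does not yield O(t).
No other premise forces O(t). An ideal world satisfying every premise can still have t false, so O(t) is not derivable.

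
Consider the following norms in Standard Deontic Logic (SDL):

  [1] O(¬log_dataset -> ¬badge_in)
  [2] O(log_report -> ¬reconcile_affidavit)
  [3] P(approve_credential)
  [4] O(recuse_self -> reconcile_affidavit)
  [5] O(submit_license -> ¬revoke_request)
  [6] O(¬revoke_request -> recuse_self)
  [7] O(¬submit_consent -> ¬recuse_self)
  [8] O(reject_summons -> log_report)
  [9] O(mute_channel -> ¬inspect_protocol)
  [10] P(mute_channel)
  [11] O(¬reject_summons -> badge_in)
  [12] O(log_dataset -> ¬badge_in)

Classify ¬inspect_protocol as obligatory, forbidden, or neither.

Neither

Premise 9 is O(mute_channel -> ¬inspect_protocol), but O(mute_channel) is not derivable from the premises (the permission P(mute_channel) asserts only ¬O(¬mute_channel), not O(mute_channel)), so it does not yield O(¬inspect_protocol).
No premise or chain of K-axiom applications forces O(¬inspect_protocol), and none forces O(inspect_protocol). So ¬inspect_protocol is neither obligatory nor forbidden under these norms.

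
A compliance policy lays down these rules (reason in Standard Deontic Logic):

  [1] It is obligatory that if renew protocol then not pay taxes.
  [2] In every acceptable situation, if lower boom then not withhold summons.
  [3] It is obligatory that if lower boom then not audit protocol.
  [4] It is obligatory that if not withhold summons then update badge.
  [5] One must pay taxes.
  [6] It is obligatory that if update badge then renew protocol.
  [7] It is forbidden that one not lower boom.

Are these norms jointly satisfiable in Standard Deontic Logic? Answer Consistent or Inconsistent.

Inconsistent

From premise 5 we have O(pay_taxes).
The contrapositive of premise 1 (O(renew_protocol → ¬pay_taxes)) is O(pay_taxes → ¬renew_protocol), and O(pay_taxes) is already established, so O(¬renew_protocol).
The contrapositive of premise 6 (O(update_badge → renew_protocol)) is O(¬renew_protocol → ¬update_badge), and O(¬renew_protocol) is already established, so O(¬update_badge).
Premise 4 is O(¬withhold_summons → update_badge); contrapositively O(¬update_badge → withhold_summons). Since O(¬update_badge) holds, K gives O(withhold_summons).
The contrapositive of premise 2 (O(lower_boom → ¬withhold_summons)) is O(withhold_summons → ¬lower_boom), and O(withhold_summons) is already established, so O(¬lower_boom).
But premise 7, F(¬lower_boom), means O(lower_boom).
We now have both O(¬lower_boom) and O(lower_boom) — lower_boom is simultaneously obligatory and forbidden, violating the D-axiom.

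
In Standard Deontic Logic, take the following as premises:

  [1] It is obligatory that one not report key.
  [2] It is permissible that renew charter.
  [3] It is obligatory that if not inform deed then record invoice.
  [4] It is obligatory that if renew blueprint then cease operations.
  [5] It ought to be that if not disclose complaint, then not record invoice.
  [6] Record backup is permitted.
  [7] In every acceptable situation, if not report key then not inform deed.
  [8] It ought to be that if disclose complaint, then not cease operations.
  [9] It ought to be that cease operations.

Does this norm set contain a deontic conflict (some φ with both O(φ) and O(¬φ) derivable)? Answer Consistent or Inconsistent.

Inconsistent

From premise 9 we have O(cease_operations).
Premise 8, O(disclose_complaint → ¬cease_operations), contraposes to O(cease_operations → ¬disclose_complaint); with O(cease_operations) we get O(¬disclose_complaint).
Premise 5 is O(¬disclose_complaint → ¬record_invoice); since O(¬disclose_complaint), deontic closure gives O(¬record_invoice).
Premise 3, O(¬inform_deed → record_invoice), contraposes to O(¬record_invoice → inform_deed); with O(¬record_invoice) we get O(inform_deed).
The contrapositive of premise 7 (O(¬report_key → ¬inform_deed)) is O(inform_deed → report_key), and O(inform_deed) is already established, so O(report_key).
But premise 1 directly asserts O(¬report_key).
We now have both O(report_key) and O(¬report_key) — report_key is simultaneously obligatory and forbidden, violating the D-axiom.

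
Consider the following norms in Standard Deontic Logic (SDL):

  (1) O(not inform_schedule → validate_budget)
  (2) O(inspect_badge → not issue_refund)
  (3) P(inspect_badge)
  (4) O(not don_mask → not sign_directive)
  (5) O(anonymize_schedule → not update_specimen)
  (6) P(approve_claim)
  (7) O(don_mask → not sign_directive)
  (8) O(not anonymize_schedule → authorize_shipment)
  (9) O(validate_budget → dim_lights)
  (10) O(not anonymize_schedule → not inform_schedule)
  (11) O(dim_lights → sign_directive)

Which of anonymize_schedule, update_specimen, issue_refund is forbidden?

update_specimen

Premises 7 and 4 are O(don_mask → not sign_directive) and O(not don_mask → not sign_directive); every ideal world satisfies don_mask or not don_mask, so in either case not sign_directive holds — hence O(not sign_directive).
Premise 11, O(dim_lights → sign_directive), contraposes to O(not sign_directive → not dim_lights); with O(not sign_directive) we get O(not dim_lights).
Premise 9, O(validate_budget → dim_lights), contraposes to O(not dim_lights → not validate_budget); with O(not dim_lights) we get O(not validate_budget).
Premise 1, O(not inform_schedule → validate_budget), contraposes to O(not validate_budget → inform_schedule); with O(not validate_budget) we get O(inform_schedule).
Premise 10, O(not anonymize_schedule → not inform_schedule), contraposes to O(inform_schedule → anonymize_schedule); with O(inform_schedule) we get O(anonymize_schedule).
With premise 5, O(anonymize_schedule → not update_specimen), the K-axiom yields O(not update_specimen).
So O(not update_specimen) holds, i.e. update_specimen is forbidden. None of the other listed options is forbidden under the premises.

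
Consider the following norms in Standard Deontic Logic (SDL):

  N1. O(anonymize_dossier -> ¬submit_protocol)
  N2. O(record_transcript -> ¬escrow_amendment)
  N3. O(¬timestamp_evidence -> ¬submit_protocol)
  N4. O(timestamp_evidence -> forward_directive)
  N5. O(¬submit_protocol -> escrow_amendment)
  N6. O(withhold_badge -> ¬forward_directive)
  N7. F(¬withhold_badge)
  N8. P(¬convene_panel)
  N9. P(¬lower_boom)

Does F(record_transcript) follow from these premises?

F(¬withhold_badge) at premise 7 means O(withhold_badge).
From O(withhold_badge) and premise 6, O(withhold_badge -> ¬forward_directive), we obtain O(¬forward_directive).
Premise 4, O(timestamp_evidence -> forward_directive), contraposes to O(¬forward_directive -> ¬timestamp_evidence); with O(¬forward_directive) we get O(¬timestamp_evidence).
From O(¬timestamp_evidence) and premise 3, O(¬timestamp_evidence -> ¬submit_protocol), we obtain O(¬submit_protocol).
Applying K to premise 5 (O(¬submit_protocol -> escrow_amendment)) and O(¬submit_protocol) yields O(escrow_amendment).
The contrapositive of premise 2 (O(record_transcript -> ¬escrow_amendment)) is O(escrow_amendment -> ¬record_transcript), and O(escrow_amendment) is already established, so O(¬record_transcript).
Premises 1, 8, 9 do not contribute to this derivation.
So O(¬record_transcript) holds, i.e. F(record_transcript). The claim follows.

Yes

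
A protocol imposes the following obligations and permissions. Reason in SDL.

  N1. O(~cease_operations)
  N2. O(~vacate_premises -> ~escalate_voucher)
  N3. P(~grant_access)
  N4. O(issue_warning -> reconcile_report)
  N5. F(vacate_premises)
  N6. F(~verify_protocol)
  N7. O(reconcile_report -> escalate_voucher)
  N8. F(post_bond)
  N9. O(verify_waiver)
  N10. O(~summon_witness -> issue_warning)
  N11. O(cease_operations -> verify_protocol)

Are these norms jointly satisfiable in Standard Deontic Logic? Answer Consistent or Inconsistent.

Consistent

Premise 11 is O(cease_operations -> verify_protocol); even if O(verify_protocol) held, inferring O(cease_operations) would be affirming the consequent — invalid.
So O(cease_operations) is not derivable, and the apparent clash with O(~cease_operations) does not arise.
A world satisfying every obligation exists (e.g. cease_operations=false, escalate_voucher=false, grant_access=false, issue_warning=false, post_bond=false, reconcile_report=false, summon_witness=true, vacate_premises=false, verify_protocol=true, verify_waiver=true); no atom is both obligatory and forbidden, so the set is consistent.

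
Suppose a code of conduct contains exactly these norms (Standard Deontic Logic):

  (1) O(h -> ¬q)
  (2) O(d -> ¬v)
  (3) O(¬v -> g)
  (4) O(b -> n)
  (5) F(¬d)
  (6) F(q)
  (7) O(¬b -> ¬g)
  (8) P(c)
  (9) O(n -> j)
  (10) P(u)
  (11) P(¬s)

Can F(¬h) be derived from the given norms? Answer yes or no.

Premise 1 is O(h -> ¬q); even if O(¬q) held, inferring O(h) would be affirming the consequent — invalid.
No other premise forces O(h). An ideal world satisfying every premise can still have ¬h true, so F(¬h) is not derivable.

No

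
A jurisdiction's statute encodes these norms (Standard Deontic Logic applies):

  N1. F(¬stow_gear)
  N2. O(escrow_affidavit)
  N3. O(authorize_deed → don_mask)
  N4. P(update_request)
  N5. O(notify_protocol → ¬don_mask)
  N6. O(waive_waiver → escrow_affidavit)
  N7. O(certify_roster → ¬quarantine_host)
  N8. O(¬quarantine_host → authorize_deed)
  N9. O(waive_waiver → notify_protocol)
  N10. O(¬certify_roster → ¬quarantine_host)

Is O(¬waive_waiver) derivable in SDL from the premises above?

By case analysis on certify_roster: premise 7 gives O(certify_roster → ¬quarantine_host) and premise 10 gives O(¬certify_roster → ¬quarantine_host), so O(¬quarantine_host) either way.
From O(¬quarantine_host) and premise 8, O(¬quarantine_host → authorize_deed), we obtain O(authorize_deed).
With premise 3, O(authorize_deed → don_mask), the K-axiom yields O(don_mask).
The contrapositive of premise 5 (O(notify_protocol → ¬don_mask)) is O(don_mask → ¬notify_protocol), and O(don_mask) is already established, so O(¬notify_protocol).
Premise 9 is O(waive_waiver → notify_protocol); contrapositively O(¬notify_protocol → ¬waive_waiver). Since O(¬notify_protocol) holds, K gives O(¬waive_waiver).
Premises 1, 2, 4, 6 do not contribute to this derivation.
So O(¬waive_waiver) follows.

Yes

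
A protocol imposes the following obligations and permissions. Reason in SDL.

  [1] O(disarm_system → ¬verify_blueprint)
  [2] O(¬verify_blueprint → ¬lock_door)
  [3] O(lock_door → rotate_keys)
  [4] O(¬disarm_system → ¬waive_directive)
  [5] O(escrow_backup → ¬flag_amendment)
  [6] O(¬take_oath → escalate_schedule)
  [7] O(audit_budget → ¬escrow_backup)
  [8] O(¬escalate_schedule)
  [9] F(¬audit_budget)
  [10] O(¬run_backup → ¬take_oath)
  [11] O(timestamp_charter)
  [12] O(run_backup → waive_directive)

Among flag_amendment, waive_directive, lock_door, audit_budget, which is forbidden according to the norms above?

From premise 8 we have O(¬escalate_schedule).
Premise 6, O(¬take_oath → escalate_schedule), contraposes to O(¬escalate_schedule → take_oath); with O(¬escalate_schedule) we get O(take_oath).
Premise 10, O(¬run_backup → ¬take_oath), contraposes to O(take_oath → run_backup); with O(take_oath) we get O(run_backup).
Applying K to premise 12 (O(run_backup → waive_directive)) and O(run_backup) yields O(waive_directive).
Premise 4 is O(¬disarm_system → ¬waive_directive); contrapositively O(waive_directive → disarm_system). Since O(waive_directive) holds, K gives O(disarm_system).
From O(disarm_system) and premise 1, O(disarm_system → ¬verify_blueprint), we obtain O(¬verify_blueprint).
Premise 2 is O(¬verify_blueprint → ¬lock_door); since O(¬verify_blueprint), deontic closure gives O(¬lock_door).
So O(¬lock_door) holds, i.e. lock_door is forbidden. None of the other listed options is forbidden under the premises.

lock_door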